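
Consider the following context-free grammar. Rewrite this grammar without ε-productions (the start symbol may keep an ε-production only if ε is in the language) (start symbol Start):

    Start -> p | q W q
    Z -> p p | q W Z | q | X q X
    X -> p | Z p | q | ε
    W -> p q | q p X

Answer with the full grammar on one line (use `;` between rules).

Start -> p | q W q; Z -> p p | q W Z | q | X q X | X q | q X; X -> p | Z p | q; W -> p q | q p X | q p

Nullable set = {X}.
ε ∉ L(G), so no ε-production is kept.
Add the nullable-subset variants: Z → X q X gives X q X | X q | q X. W → q p X gives q p X | q p.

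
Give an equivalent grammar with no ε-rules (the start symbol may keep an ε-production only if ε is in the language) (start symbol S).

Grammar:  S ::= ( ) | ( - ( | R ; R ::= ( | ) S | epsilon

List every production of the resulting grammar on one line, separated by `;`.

The nullable symbols are {R, S}.
ε ∈ L(G) since S is nullable, so keep S → ε.
For each production, add variants omitting each subset of nullable occurrences: R → ) S gives ) S | ).

S ::= ( ) | ( - ( | R | ε; R ::= ( | ) S | )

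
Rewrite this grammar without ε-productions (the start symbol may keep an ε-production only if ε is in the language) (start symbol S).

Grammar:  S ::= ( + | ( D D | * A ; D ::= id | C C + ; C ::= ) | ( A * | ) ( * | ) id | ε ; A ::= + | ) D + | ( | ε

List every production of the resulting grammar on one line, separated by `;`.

Nullable nonterminals: {A, C}.
ε ∉ L(G), so no ε-production is kept.
Expand every rule over subsets of its nullable positions: S → * A gives * A | *. D → C C + gives C C + | C + | +. C → ( A * gives ( A * | ( *.

S ::= ( + | ( D D | * A | *; D ::= id | C C + | C + | +; C ::= ) | ( A * | ( * | ) ( * | ) id; A ::= + | ) D + | (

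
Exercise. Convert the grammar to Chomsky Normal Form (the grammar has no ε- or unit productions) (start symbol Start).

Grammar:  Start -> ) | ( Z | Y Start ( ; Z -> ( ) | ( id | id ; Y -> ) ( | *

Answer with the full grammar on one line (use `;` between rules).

Introduce a nonterminal for each terminal appearing in a rule of length ≥ 2: X1 → (, X2 → ), X3 → id.
Binarize each right-hand side of length ≥ 3 by chaining fresh nonterminals (Y1, Y2, …): affected rules were Start → Y Start X1.

Start -> ) | X1 Z | Y Y1; Z -> X1 X2 | X1 X3 | id; Y -> X2 X1 | *; X1 -> (; X2 -> ); X3 -> id; Y1 -> Start X1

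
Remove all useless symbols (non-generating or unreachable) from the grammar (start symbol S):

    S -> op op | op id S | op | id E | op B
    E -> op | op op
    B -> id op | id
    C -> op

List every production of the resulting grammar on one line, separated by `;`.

Generating nonterminals: {B, C, E, S}.
Reachable from S after that: {B, E, S}.
Removed useless symbols: {C} and every production mentioning them.

S -> op op | op id S | op | id E | op B; E -> op | op op; B -> id op | id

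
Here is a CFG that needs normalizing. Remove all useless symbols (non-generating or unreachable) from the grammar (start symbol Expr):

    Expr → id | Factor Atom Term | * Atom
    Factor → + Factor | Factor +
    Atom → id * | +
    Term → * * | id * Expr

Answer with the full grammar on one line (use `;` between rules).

Expr → id | * Atom; Atom → id * | +

Generating nonterminals: {Atom, Expr, Term}.
Reachable from Expr after that: {Atom, Expr}.
Removed useless symbols: {Factor, Term} and every production mentioning them.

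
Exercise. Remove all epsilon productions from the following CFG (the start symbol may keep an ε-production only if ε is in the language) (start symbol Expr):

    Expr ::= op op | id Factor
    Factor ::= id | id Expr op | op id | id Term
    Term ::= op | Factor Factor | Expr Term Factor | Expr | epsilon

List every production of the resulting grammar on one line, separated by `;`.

Nullable set = {Term}.
ε ∉ L(G), so no ε-production is kept.
Expand every rule over subsets of its nullable positions: Term → Expr Term Factor gives Expr Term Factor | Expr Factor.

Expr ::= op op | id Factor; Factor ::= id | id Expr op | op id | id Term; Term ::= op | Factor Factor | Expr Term Factor | Expr Factor | Expr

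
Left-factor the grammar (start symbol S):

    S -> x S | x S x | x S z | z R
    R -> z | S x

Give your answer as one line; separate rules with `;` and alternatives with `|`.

S -> z R | x S S'; R -> z | S x; S' -> eps | x | z

S has alternatives sharing prefix 'x S': factor to S → x S S' with S' → ε | x | z.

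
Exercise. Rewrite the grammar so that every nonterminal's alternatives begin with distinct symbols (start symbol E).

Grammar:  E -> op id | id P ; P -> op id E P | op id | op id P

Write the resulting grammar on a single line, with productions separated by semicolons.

P has alternatives sharing prefix 'op id': factor to P → op id P' with P' → E P | ε | P.

E -> op id | id P; P -> op id P'; P' -> E P | ε | P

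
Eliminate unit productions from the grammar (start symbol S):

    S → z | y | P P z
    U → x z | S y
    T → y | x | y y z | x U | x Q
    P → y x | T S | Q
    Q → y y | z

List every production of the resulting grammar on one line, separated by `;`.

Unit pairs: P ⇒* {Q}.
Replace each nonterminal's rules with the union of the non-unit rules of every nonterminal it unit-derives.

S → z | y | P P z; U → x z | S y; T → y | x | y y z | x U | x Q; P → y x | T S | y y | z; Q → y y | z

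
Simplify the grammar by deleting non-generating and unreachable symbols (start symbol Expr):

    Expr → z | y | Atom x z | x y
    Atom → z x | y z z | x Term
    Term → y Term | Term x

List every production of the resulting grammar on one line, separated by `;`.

Generating nonterminals: {Atom, Expr}.
Reachable from Expr after that: {Atom, Expr}.
Removed useless symbols: {Term} and every production mentioning them.

Expr → z | y | Atom x z | x y; Atom → z x | y z z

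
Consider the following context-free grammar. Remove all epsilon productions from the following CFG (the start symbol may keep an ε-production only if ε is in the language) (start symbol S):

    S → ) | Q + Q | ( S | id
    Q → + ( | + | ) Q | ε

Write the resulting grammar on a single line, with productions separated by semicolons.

S → ) | Q + Q | Q + | + Q | + | ( S | id; Q → + ( | + | ) Q | )

Nullable set = {Q}.
ε ∉ L(G), so no ε-production is kept.
Expand every rule over subsets of its nullable positions: S → Q + Q gives Q + Q | Q + | + Q | +. Q → ) Q gives ) Q | ).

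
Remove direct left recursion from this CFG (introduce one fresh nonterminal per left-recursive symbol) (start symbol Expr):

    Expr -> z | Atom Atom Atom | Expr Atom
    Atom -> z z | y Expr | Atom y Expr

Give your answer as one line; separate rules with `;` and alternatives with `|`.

Directly left-recursive nonterminals: Expr, Atom.
For Expr: α = {Atom}, β = {z, Atom Atom Atom}. Rewrite as Expr → β Expr1 and Expr1 → α Expr1 | ε.
For Atom: α = {y Expr}, β = {z z, y Expr}. Rewrite as Atom → β Atom1 and Atom1 → α Atom1 | ε.

Expr -> z Expr1 | Atom Atom Atom Expr1; Atom -> z z Atom1 | y Expr Atom1; Expr1 -> Atom Expr1 | ε; Atom1 -> y Expr Atom1 | ε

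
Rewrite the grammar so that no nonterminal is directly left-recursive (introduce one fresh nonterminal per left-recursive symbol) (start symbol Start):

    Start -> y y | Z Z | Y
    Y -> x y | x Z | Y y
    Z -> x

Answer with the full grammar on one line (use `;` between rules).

Y is directly left-recursive.
For Y: α = {y}, β = {x y, x Z}. Rewrite as Y → β Y1 and Y1 → α Y1 | ε.

Start -> y y | Z Z | Y; Y -> x y Y1 | x Z Y1; Z -> x; Y1 -> y Y1 | ε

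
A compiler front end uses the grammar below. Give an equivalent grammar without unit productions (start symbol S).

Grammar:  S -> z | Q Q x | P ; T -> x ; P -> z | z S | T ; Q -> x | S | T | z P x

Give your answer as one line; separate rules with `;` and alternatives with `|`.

S -> z | Q Q x | z S | x; T -> x; P -> z | z S | x; Q -> z | Q Q x | z S | x | z P x

Unit pairs: P ⇒* {T}; Q ⇒* {P, S, T}; S ⇒* {P, T}.
For each unit pair (A, B), copy every non-unit production of B to A, then drop all unit productions.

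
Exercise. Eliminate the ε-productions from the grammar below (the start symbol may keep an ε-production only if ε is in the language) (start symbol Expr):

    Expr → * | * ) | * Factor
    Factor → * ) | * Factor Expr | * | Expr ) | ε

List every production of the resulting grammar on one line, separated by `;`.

Expr → * | * ) | * Factor; Factor → * ) | * Factor Expr | * Expr | * | Expr )

Nullable set = {Factor}.
ε ∉ L(G), so no ε-production is kept.
Add the nullable-subset variants: Factor → * Factor Expr gives * Factor Expr | * Expr.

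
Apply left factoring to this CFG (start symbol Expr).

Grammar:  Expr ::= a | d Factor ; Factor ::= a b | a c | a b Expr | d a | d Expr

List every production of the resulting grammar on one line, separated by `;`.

Expr ::= a | d Factor; Factor ::= a Factor1 | d Factor2; Factor1 ::= c | b Factor11; Factor2 ::= a | Expr; Factor11 ::= ε | Expr

Factor has alternatives sharing prefix 'a': factor to Factor → a Factor1 with Factor1 → b | c | b Expr.
Factor has alternatives sharing prefix 'd': factor to Factor → d Factor2 with Factor2 → a | Expr.
Factor1 has alternatives sharing prefix 'b': factor to Factor1 → b Factor11 with Factor11 → ε | Expr.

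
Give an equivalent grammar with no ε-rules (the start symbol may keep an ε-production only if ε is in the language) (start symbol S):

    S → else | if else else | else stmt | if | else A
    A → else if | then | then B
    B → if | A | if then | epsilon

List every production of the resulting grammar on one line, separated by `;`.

Nullable nonterminals: {B}.
ε ∉ L(G), so no ε-production is kept.

S → else | if else else | else stmt | if | else A; A → else if | then | then B; B → if | A | if then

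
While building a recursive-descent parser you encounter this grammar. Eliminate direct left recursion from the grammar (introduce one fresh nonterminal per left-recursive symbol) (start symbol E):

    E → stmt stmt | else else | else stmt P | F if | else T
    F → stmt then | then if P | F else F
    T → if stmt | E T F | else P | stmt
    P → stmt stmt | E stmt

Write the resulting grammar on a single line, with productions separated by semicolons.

F is directly left-recursive.
For F: α = {else F}, β = {stmt then, then if P}. Rewrite as F → β F' and F' → α F' | ε.

E → stmt stmt | else else | else stmt P | F if | else T; F → stmt then F' | then if P F'; T → if stmt | E T F | else P | stmt; P → stmt stmt | E stmt; F' → else F F' | ε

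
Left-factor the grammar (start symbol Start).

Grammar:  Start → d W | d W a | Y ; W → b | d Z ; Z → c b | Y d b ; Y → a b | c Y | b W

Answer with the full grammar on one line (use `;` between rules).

Start has alternatives sharing prefix 'd W': factor to Start → d W Start1 with Start1 → ε | a.

Start → Y | d W Start1; W → b | d Z; Z → c b | Y d b; Y → a b | c Y | b W; Start1 → ε | a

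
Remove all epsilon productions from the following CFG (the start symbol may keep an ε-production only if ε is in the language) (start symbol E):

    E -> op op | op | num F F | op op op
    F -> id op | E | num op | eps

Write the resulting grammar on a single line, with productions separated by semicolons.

E -> op op | op | num F F | num F | num | op op op; F -> id op | E | num op

Nullable set = {F}.
ε ∉ L(G), so no ε-production is kept.
Add the nullable-subset variants: E → num F F gives num F F | num F | num.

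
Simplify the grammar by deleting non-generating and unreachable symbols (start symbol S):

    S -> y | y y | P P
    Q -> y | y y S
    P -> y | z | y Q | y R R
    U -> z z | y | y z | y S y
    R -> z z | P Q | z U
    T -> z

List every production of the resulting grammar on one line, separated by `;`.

Generating nonterminals: {P, Q, R, S, T, U}.
Reachable from S after that: {P, Q, R, S, U}.
Removed useless symbols: {T} and every production mentioning them.

S -> y | y y | P P; Q -> y | y y S; P -> y | z | y Q | y R R; U -> z z | y | y z | y S y; R -> z z | P Q | z U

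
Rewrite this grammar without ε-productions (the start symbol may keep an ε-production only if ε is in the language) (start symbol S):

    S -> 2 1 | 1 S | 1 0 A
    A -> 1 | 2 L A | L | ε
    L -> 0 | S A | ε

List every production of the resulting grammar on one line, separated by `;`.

S -> 2 1 | 1 S | 1 0 A | 1 0; A -> 1 | 2 L A | 2 L | 2 A | 2 | L; L -> 0 | S A | S

The nullable symbols are {A, L}.
ε ∉ L(G), so no ε-production is kept.
Expand every rule over subsets of its nullable positions: S → 1 0 A gives 1 0 A | 1 0. A → 2 L A gives 2 L A | 2 L | 2 A | 2. L → S A gives S A | S.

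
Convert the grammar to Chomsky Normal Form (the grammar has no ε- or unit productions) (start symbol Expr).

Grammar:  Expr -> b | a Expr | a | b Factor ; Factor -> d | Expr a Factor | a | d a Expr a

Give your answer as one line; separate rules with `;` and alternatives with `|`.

Introduce a nonterminal for each terminal appearing in a rule of length ≥ 2: X1 → a, X2 → b, X3 → d.
Binarize each right-hand side of length ≥ 3 by chaining fresh nonterminals (Y1, Y2, …): affected rules were Factor → Expr X1 Factor; Factor → X3 X1 Expr X1.

Expr -> b | X1 Expr | a | X2 Factor; Factor -> d | Expr Y1 | a | X3 Y2; X1 -> a; X2 -> b; X3 -> d; Y1 -> X1 Factor; Y2 -> X1 Y3; Y3 -> Expr X1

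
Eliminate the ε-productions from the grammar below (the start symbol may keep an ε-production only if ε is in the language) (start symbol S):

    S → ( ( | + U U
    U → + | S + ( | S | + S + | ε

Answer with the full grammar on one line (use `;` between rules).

Nullable nonterminals: {U}.
ε ∉ L(G), so no ε-production is kept.
Expand every rule over subsets of its nullable positions: S → + U U gives + U U | + U | +.

S → ( ( | + U U | + U | +; U → + | S + ( | S | + S +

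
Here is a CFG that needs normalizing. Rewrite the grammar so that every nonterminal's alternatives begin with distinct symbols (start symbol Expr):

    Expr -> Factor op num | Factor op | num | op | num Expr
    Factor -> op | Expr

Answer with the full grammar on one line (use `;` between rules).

Expr -> op | Factor op Expr1 | num Expr2; Factor -> op | Expr; Expr1 -> num | ε; Expr2 -> ε | Expr

Expr has alternatives sharing prefix 'Factor op': factor to Expr → Factor op Expr1 with Expr1 → num | ε.
Expr has alternatives sharing prefix 'num': factor to Expr → num Expr2 with Expr2 → ε | Expr.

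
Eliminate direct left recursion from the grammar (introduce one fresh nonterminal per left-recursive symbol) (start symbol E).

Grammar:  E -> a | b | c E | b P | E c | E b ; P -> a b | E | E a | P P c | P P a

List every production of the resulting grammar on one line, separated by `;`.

E -> a E' | b E' | c E E' | b P E'; P -> a b P' | E P' | E a P'; E' -> c E' | b E' | ε; P' -> P c P' | P a P' | ε

Left recursion appears on E, P.
For E: α = {c, b}, β = {a, b, c E, b P}. Rewrite as E → β E' and E' → α E' | ε.
For P: α = {P c, P a}, β = {a b, E, E a}. Rewrite as P → β P' and P' → α P' | ε.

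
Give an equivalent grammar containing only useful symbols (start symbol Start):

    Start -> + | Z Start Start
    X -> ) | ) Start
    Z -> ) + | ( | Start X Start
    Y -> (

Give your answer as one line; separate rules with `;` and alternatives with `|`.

Start -> + | Z Start Start; X -> ) | ) Start; Z -> ) + | ( | Start X Start

Generating nonterminals: {Start, X, Y, Z}.
Reachable from Start after that: {Start, X, Z}.
Removed useless symbols: {Y} and every production mentioning them.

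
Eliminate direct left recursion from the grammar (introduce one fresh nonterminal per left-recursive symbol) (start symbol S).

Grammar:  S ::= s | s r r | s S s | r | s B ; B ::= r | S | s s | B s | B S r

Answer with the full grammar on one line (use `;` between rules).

S ::= s | s r r | s S s | r | s B; B ::= r B' | S B' | s s B'; B' ::= s B' | S r B' | ε

Directly left-recursive nonterminal: B.
For B: α = {s, S r}, β = {r, S, s s}. Rewrite as B → β B' and B' → α B' | ε.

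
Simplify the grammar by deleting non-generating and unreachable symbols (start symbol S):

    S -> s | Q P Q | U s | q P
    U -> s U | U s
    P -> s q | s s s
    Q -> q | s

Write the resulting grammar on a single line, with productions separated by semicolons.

Generating nonterminals: {P, Q, S}.
Reachable from S after that: {P, Q, S}.
Removed useless symbols: {U} and every production mentioning them.

S -> s | Q P Q | q P; P -> s q | s s s; Q -> q | s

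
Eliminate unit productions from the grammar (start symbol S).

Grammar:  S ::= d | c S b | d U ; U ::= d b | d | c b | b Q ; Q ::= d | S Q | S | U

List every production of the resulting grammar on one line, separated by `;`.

Unit pairs: Q ⇒* {S, U}.
For every A with A ⇒* B via unit rules, add B's non-unit alternatives to A; then delete every rule of the form X → Y.

S ::= d | c S b | d U; U ::= d b | d | c b | b Q; Q ::= d b | d | c b | b Q | c S b | d U | S Q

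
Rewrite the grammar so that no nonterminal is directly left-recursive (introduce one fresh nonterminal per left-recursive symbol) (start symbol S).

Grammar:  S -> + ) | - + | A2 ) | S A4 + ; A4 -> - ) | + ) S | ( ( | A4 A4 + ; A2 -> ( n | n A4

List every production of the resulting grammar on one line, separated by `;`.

Directly left-recursive nonterminals: S, A4.
For S: α = {A4 +}, β = {+ ), - +, A2 )}. Rewrite as S → β S' and S' → α S' | ε.
For A4: α = {A4 +}, β = {- ), + ) S, ( (}. Rewrite as A4 → β A4' and A4' → α A4' | ε.

S -> + ) S' | - + S' | A2 ) S'; A4 -> - ) A4' | + ) S A4' | ( ( A4'; A2 -> ( n | n A4; S' -> A4 + S' | ε; A4' -> A4 + A4' | ε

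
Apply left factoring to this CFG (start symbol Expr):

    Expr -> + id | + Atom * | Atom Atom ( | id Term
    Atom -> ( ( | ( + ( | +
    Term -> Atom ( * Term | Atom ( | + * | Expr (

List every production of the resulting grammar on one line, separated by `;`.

Expr -> Atom Atom ( | id Term | + Expr1; Atom -> + | ( Atom1; Term -> + * | Expr ( | Atom ( Term1; Expr1 -> id | Atom *; Atom1 -> ( | + (; Term1 -> * Term | epsilon

Expr has alternatives sharing prefix '+': factor to Expr → + Expr1 with Expr1 → id | Atom *.
Atom has alternatives sharing prefix '(': factor to Atom → ( Atom1 with Atom1 → ( | + (.
Term has alternatives sharing prefix 'Atom (': factor to Term → Atom ( Term1 with Term1 → * Term | ε.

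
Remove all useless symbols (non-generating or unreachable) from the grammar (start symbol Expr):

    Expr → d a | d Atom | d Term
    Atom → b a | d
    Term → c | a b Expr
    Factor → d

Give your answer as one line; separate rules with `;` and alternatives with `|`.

Expr → d a | d Atom | d Term; Atom → b a | d; Term → c | a b Expr

Generating nonterminals: {Atom, Expr, Factor, Term}.
Reachable from Expr after that: {Atom, Expr, Term}.
Removed useless symbols: {Factor} and every production mentioning them.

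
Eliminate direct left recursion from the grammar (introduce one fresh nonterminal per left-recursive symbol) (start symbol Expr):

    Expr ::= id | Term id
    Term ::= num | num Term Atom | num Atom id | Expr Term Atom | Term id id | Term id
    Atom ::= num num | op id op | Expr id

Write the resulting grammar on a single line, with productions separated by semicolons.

Expr ::= id | Term id; Term ::= num Term1 | num Term Atom Term1 | num Atom id Term1 | Expr Term Atom Term1; Atom ::= num num | op id op | Expr id; Term1 ::= id id Term1 | id Term1 | ε

Directly left-recursive nonterminal: Term.
For Term: α = {id id, id}, β = {num, num Term Atom, num Atom id, Expr Term Atom}. Rewrite as Term → β Term1 and Term1 → α Term1 | ε.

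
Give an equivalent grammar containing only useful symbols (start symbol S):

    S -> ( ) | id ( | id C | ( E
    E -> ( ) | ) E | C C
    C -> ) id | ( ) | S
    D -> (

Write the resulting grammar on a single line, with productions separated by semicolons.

S -> ( ) | id ( | id C | ( E; E -> ( ) | ) E | C C; C -> ) id | ( ) | S

Generating nonterminals: {C, D, E, S}.
Reachable from S after that: {C, E, S}.
Removed useless symbols: {D} and every production mentioning them.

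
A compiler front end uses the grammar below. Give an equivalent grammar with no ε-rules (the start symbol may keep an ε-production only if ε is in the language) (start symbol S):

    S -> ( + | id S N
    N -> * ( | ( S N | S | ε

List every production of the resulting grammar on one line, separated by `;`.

The nullable symbols are {N}.
ε ∉ L(G), so no ε-production is kept.
Expand every rule over subsets of its nullable positions: S → id S N gives id S N | id S. N → ( S N gives ( S N | ( S.

S -> ( + | id S N | id S; N -> * ( | ( S N | ( S | S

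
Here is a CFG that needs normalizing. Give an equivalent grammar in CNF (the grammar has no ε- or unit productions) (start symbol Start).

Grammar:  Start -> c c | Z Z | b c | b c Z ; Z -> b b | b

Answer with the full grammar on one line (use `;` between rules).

Start -> X1 X1 | Z Z | X2 X1 | X2 Y1; Z -> X2 X2 | b; X1 -> c; X2 -> b; Y1 -> X1 Z

Introduce a nonterminal for each terminal appearing in a rule of length ≥ 2: X1 → c, X2 → b.
Binarize each right-hand side of length ≥ 3 by chaining fresh nonterminals (Y1, Y2, …): affected rules were Start → X2 X1 Z.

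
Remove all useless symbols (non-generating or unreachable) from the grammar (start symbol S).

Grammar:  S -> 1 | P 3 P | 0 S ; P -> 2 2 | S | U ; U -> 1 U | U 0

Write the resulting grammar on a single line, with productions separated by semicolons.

S -> 1 | P 3 P | 0 S; P -> 2 2 | S

Generating nonterminals: {P, S}.
Reachable from S after that: {P, S}.
Removed useless symbols: {U} and every production mentioning them.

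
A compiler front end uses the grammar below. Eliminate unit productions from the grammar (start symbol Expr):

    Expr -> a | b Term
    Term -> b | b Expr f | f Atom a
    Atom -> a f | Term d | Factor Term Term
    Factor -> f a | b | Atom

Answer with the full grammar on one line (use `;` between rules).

Expr -> a | b Term; Term -> b | b Expr f | f Atom a; Atom -> a f | Term d | Factor Term Term; Factor -> a f | Term d | Factor Term Term | f a | b

Unit pairs: Factor ⇒* {Atom}.
For each unit pair (A, B), copy every non-unit production of B to A, then drop all unit productions.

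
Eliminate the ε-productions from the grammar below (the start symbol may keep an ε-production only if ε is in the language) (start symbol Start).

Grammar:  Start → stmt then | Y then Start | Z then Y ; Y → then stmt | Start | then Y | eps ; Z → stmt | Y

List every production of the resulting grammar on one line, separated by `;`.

Start → stmt then | Y then Start | then Start | Z then Y | Z then | then Y | then; Y → then stmt | Start | then Y | then; Z → stmt | Y

The nullable symbols are {Y, Z}.
ε ∉ L(G), so no ε-production is kept.
Add the nullable-subset variants: Start → Y then Start gives Y then Start | then Start. Start → Z then Y gives Z then Y | Z then | then Y | then. Y → then Y gives then Y | then.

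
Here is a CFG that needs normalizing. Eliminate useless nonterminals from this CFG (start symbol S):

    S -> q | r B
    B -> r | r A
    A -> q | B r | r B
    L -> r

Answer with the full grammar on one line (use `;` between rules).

Generating nonterminals: {A, B, L, S}.
Reachable from S after that: {A, B, S}.
Removed useless symbols: {L} and every production mentioning them.

S -> q | r B; B -> r | r A; A -> q | B r | r B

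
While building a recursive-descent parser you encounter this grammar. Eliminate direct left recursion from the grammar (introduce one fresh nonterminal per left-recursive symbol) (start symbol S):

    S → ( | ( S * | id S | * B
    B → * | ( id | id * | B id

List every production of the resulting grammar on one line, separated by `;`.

Left recursion appears on B.
For B: α = {id}, β = {*, ( id, id *}. Rewrite as B → β B' and B' → α B' | ε.

S → ( | ( S * | id S | * B; B → * B' | ( id B' | id * B'; B' → id B' | ε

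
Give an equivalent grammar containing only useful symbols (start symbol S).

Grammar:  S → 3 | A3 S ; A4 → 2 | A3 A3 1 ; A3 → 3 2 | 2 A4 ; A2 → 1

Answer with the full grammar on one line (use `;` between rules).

S → 3 | A3 S; A4 → 2 | A3 A3 1; A3 → 3 2 | 2 A4

Generating nonterminals: {A2, A3, A4, S}.
Reachable from S after that: {A3, A4, S}.
Removed useless symbols: {A2} and every production mentioning them.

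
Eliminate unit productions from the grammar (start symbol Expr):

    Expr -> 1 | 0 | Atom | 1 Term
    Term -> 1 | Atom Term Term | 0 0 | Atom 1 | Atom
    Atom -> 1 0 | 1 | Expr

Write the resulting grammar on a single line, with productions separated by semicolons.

Unit pairs: Atom ⇒* {Expr}; Expr ⇒* {Atom}; Term ⇒* {Atom, Expr}.
For every A with A ⇒* B via unit rules, add B's non-unit alternatives to A; then delete every rule of the form X → Y.

Expr -> 1 0 | 1 | 0 | 1 Term; Term -> 1 | Atom Term Term | 0 0 | Atom 1 | 1 0 | 0 | 1 Term; Atom -> 1 0 | 1 | 0 | 1 Term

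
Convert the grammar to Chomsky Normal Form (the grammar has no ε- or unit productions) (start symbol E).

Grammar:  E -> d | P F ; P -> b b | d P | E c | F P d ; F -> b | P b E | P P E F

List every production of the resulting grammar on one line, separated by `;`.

E -> d | P F; P -> X1 X1 | X2 P | E X3 | F Y1; F -> b | P Y2 | P Y3; X1 -> b; X2 -> d; X3 -> c; Y1 -> P X2; Y2 -> X1 E; Y3 -> P Y4; Y4 -> E F

Introduce a nonterminal for each terminal appearing in a rule of length ≥ 2: X1 → b, X2 → d, X3 → c.
Binarize each right-hand side of length ≥ 3 by chaining fresh nonterminals (Y1, Y2, …): affected rules were P → F P X2; F → P X1 E; F → P P E F.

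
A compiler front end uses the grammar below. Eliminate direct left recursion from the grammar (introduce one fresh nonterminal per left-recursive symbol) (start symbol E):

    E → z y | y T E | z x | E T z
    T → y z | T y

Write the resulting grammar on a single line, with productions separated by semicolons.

E, T are directly left-recursive.
For E: α = {T z}, β = {z y, y T E, z x}. Rewrite as E → β E' and E' → α E' | ε.
For T: α = {y}, β = {y z}. Rewrite as T → β T' and T' → α T' | ε.

E → z y E' | y T E E' | z x E'; T → y z T'; E' → T z E' | ε; T' → y T' | ε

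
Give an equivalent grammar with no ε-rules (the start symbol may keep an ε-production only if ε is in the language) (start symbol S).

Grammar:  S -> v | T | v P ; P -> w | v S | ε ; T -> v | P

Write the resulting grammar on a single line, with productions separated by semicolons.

S -> v | T | v P | ε; P -> w | v S | v; T -> v | P

Nullable set = {P, S, T}.
ε ∈ L(G) since S is nullable, so keep S → ε.
Expand every rule over subsets of its nullable positions: P → v S gives v S | v.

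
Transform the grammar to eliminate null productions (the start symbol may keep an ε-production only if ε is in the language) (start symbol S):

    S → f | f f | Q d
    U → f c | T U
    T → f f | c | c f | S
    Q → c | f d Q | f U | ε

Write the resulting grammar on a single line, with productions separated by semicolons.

The nullable symbols are {Q}.
ε ∉ L(G), so no ε-production is kept.
Expand every rule over subsets of its nullable positions: S → Q d gives Q d | d. Q → f d Q gives f d Q | f d.

S → f | f f | Q d | d; U → f c | T U; T → f f | c | c f | S; Q → c | f d Q | f d | f U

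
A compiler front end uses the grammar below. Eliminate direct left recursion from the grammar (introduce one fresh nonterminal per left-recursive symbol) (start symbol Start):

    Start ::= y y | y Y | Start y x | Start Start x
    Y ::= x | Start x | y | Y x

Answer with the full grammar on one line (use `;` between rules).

Start ::= y y Start1 | y Y Start1; Y ::= x Y1 | Start x Y1 | y Y1; Start1 ::= y x Start1 | Start x Start1 | ε; Y1 ::= x Y1 | ε

Left recursion appears on Start, Y.
For Start: α = {y x, Start x}, β = {y y, y Y}. Rewrite as Start → β Start1 and Start1 → α Start1 | ε.
For Y: α = {x}, β = {x, Start x, y}. Rewrite as Y → β Y1 and Y1 → α Y1 | ε.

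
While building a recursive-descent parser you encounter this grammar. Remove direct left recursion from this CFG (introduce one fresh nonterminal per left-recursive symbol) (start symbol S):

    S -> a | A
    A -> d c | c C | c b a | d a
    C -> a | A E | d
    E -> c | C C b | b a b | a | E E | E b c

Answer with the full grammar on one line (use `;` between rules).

E is directly left-recursive.
For E: α = {E, b c}, β = {c, C C b, b a b, a}. Rewrite as E → β E' and E' → α E' | ε.

S -> a | A; A -> d c | c C | c b a | d a; C -> a | A E | d; E -> c E' | C C b E' | b a b E' | a E'; E' -> E E' | b c E' | ε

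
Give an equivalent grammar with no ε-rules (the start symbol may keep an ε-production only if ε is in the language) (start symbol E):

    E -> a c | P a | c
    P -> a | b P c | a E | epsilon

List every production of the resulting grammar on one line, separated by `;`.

The nullable symbols are {P}.
ε ∉ L(G), so no ε-production is kept.
For each production, add variants omitting each subset of nullable occurrences: E → P a gives P a | a. P → b P c gives b P c | b c.

E -> a c | P a | a | c; P -> a | b P c | b c | a E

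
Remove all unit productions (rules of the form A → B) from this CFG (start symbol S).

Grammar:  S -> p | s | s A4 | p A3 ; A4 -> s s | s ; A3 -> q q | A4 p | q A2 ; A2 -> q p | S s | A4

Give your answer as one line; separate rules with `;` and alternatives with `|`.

Unit pairs: A2 ⇒* {A4}.
For each unit pair (A, B), copy every non-unit production of B to A, then drop all unit productions.

S -> p | s | s A4 | p A3; A4 -> s s | s; A3 -> q q | A4 p | q A2; A2 -> s s | s | q p | S s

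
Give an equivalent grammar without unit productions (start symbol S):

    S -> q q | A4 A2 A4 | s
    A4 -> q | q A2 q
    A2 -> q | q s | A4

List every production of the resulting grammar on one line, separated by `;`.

Unit pairs: A2 ⇒* {A4}.
Replace each nonterminal's rules with the union of the non-unit rules of every nonterminal it unit-derives.

S -> q q | A4 A2 A4 | s; A4 -> q | q A2 q; A2 -> q | q A2 q | q s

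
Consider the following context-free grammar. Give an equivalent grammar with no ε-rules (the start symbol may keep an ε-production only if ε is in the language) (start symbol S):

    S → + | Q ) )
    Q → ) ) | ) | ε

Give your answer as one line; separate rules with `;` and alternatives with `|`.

Nullable nonterminals: {Q}.
ε ∉ L(G), so no ε-production is kept.
Add the nullable-subset variants: S → Q ) ) gives Q ) ) | ) ).

S → + | Q ) ) | ) ); Q → ) ) | )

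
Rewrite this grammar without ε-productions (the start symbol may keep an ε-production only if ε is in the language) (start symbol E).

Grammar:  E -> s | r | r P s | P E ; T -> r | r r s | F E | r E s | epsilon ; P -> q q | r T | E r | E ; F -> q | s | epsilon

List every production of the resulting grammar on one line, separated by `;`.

The nullable symbols are {F, T}.
ε ∉ L(G), so no ε-production is kept.
Add the nullable-subset variants: T → F E gives F E | E. P → r T gives r T | r.

E -> s | r | r P s | P E; T -> r | r r s | F E | E | r E s; P -> q q | r T | r | E r | E; F -> q | s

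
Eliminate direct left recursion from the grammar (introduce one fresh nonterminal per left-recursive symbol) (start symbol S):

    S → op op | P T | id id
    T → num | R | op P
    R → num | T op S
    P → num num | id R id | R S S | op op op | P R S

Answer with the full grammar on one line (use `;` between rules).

P is directly left-recursive.
For P: α = {R S}, β = {num num, id R id, R S S, op op op}. Rewrite as P → β P' and P' → α P' | ε.

S → op op | P T | id id; T → num | R | op P; R → num | T op S; P → num num P' | id R id P' | R S S P' | op op op P'; P' → R S P' | ε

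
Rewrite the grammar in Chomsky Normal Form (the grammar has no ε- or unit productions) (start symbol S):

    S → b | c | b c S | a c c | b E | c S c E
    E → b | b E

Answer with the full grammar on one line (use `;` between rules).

S → b | c | X1 Y1 | X3 Y2 | X1 E | X2 Y3; E → b | X1 E; X1 → b; X2 → c; X3 → a; Y1 → X2 S; Y2 → X2 X2; Y3 → S Y4; Y4 → X2 E

Introduce a nonterminal for each terminal appearing in a rule of length ≥ 2: X1 → b, X2 → c, X3 → a.
Binarize each right-hand side of length ≥ 3 by chaining fresh nonterminals (Y1, Y2, …): affected rules were S → X1 X2 S; S → X3 X2 X2; S → X2 S X2 E.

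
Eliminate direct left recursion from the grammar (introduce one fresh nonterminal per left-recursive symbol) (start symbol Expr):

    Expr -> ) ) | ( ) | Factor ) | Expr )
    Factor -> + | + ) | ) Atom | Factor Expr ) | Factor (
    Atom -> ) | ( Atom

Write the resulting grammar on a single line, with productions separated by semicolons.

Directly left-recursive nonterminals: Expr, Factor.
For Expr: α = {)}, β = {) ), ( ), Factor )}. Rewrite as Expr → β Expr1 and Expr1 → α Expr1 | ε.
For Factor: α = {Expr ), (}, β = {+, + ), ) Atom}. Rewrite as Factor → β Factor1 and Factor1 → α Factor1 | ε.

Expr -> ) ) Expr1 | ( ) Expr1 | Factor ) Expr1; Factor -> + Factor1 | + ) Factor1 | ) Atom Factor1; Atom -> ) | ( Atom; Expr1 -> ) Expr1 | eps; Factor1 -> Expr ) Factor1 | ( Factor1 | eps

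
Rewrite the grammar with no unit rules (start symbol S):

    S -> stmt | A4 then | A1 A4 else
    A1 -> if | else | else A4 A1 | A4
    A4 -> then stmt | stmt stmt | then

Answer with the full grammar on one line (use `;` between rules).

Unit pairs: A1 ⇒* {A4}.
For every A with A ⇒* B via unit rules, add B's non-unit alternatives to A; then delete every rule of the form X → Y.

S -> stmt | A4 then | A1 A4 else; A1 -> then stmt | stmt stmt | then | if | else | else A4 A1; A4 -> then stmt | stmt stmt | then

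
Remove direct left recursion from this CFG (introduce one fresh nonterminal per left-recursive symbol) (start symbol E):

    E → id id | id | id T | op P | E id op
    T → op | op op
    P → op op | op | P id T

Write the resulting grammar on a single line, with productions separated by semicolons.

E → id id E' | id E' | id T E' | op P E'; T → op | op op; P → op op P' | op P'; E' → id op E' | ε; P' → id T P' | ε

Directly left-recursive nonterminals: E, P.
For E: α = {id op}, β = {id id, id, id T, op P}. Rewrite as E → β E' and E' → α E' | ε.
For P: α = {id T}, β = {op op, op}. Rewrite as P → β P' and P' → α P' | ε.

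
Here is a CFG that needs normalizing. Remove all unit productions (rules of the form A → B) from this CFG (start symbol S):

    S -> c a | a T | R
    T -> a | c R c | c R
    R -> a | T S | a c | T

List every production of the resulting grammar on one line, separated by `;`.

Unit pairs: R ⇒* {T}; S ⇒* {R, T}.
Replace each nonterminal's rules with the union of the non-unit rules of every nonterminal it unit-derives.

S -> c a | a T | a | T S | a c | c R c | c R; T -> a | c R c | c R; R -> a | T S | a c | c R c | c R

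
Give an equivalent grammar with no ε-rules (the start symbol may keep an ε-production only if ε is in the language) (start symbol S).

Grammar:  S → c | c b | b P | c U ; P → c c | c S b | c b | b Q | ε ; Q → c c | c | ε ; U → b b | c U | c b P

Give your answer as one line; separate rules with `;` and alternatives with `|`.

The nullable symbols are {P, Q}.
ε ∉ L(G), so no ε-production is kept.
For each production, add variants omitting each subset of nullable occurrences: S → b P gives b P | b. P → b Q gives b Q | b. U → c b P gives c b P | c b.

S → c | c b | b P | b | c U; P → c c | c S b | c b | b Q | b; Q → c c | c; U → b b | c U | c b P | c b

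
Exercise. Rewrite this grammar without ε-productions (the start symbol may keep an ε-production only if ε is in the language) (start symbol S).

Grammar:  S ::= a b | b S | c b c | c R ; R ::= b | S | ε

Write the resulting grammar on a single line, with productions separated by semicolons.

Nullable set = {R}.
ε ∉ L(G), so no ε-production is kept.
For each production, add variants omitting each subset of nullable occurrences: S → c R gives c R | c.

S ::= a b | b S | c b c | c R | c; R ::= b | S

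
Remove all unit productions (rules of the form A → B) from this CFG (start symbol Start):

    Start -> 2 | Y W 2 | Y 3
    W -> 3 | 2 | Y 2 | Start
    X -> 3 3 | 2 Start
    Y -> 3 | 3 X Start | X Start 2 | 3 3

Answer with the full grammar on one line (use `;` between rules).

Unit pairs: W ⇒* {Start}.
For each unit pair (A, B), copy every non-unit production of B to A, then drop all unit productions.

Start -> 2 | Y W 2 | Y 3; W -> 2 | Y W 2 | Y 3 | 3 | Y 2; X -> 3 3 | 2 Start; Y -> 3 | 3 X Start | X Start 2 | 3 3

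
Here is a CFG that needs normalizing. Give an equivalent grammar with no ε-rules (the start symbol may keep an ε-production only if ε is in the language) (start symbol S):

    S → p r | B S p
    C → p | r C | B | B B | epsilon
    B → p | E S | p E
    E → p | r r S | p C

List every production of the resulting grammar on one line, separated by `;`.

S → p r | B S p; C → p | r C | r | B | B B; B → p | E S | p E; E → p | r r S | p C

The nullable symbols are {C}.
ε ∉ L(G), so no ε-production is kept.
For each production, add variants omitting each subset of nullable occurrences: C → r C gives r C | r.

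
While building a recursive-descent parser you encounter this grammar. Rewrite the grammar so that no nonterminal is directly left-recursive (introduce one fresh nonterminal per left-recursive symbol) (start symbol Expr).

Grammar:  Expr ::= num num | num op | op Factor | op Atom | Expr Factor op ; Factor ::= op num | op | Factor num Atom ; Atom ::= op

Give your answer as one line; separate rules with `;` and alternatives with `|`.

Expr ::= num num Expr1 | num op Expr1 | op Factor Expr1 | op Atom Expr1; Factor ::= op num Factor1 | op Factor1; Atom ::= op; Expr1 ::= Factor op Expr1 | ε; Factor1 ::= num Atom Factor1 | ε

Expr, Factor are directly left-recursive.
For Expr: α = {Factor op}, β = {num num, num op, op Factor, op Atom}. Rewrite as Expr → β Expr1 and Expr1 → α Expr1 | ε.
For Factor: α = {num Atom}, β = {op num, op}. Rewrite as Factor → β Factor1 and Factor1 → α Factor1 | ε.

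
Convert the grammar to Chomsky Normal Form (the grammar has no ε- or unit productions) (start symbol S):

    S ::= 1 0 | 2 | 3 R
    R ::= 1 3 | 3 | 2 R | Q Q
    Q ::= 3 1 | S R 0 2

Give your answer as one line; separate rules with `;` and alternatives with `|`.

S ::= X1 X2 | 2 | X3 R; R ::= X1 X3 | 3 | X4 R | Q Q; Q ::= X3 X1 | S Y1; X1 ::= 1; X2 ::= 0; X3 ::= 3; X4 ::= 2; Y1 ::= R Y2; Y2 ::= X2 X4

Introduce a nonterminal for each terminal appearing in a rule of length ≥ 2: X1 → 1, X2 → 0, X3 → 3, X4 → 2.
Binarize each right-hand side of length ≥ 3 by chaining fresh nonterminals (Y1, Y2, …): affected rules were Q → S R X2 X4.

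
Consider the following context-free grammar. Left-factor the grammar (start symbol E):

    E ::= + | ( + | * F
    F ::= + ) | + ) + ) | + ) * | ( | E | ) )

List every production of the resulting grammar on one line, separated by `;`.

F has alternatives sharing prefix '+ )': factor to F → + ) F' with F' → ε | + ) | *.

E ::= + | ( + | * F; F ::= ( | E | ) ) | + ) F'; F' ::= ε | + ) | *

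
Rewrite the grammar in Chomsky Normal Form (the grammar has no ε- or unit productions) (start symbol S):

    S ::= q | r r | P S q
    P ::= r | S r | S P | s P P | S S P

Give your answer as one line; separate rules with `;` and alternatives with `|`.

S ::= q | X1 X1 | P Y1; P ::= r | S X1 | S P | X3 Y2 | S Y3; X1 ::= r; X2 ::= q; X3 ::= s; Y1 ::= S X2; Y2 ::= P P; Y3 ::= S P

Introduce a nonterminal for each terminal appearing in a rule of length ≥ 2: X1 → r, X2 → q, X3 → s.
Binarize each right-hand side of length ≥ 3 by chaining fresh nonterminals (Y1, Y2, …): affected rules were S → P S X2; P → X3 P P; P → S S P.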